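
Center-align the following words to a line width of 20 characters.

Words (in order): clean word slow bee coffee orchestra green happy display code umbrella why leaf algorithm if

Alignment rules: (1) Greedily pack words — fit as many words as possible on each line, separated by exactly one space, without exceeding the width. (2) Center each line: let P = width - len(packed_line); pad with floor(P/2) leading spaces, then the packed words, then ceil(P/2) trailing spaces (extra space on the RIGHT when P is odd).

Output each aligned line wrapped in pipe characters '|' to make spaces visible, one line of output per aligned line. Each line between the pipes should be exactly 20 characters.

Line 1: ['clean', 'word', 'slow', 'bee'] (min_width=19, slack=1)
Line 2: ['coffee', 'orchestra'] (min_width=16, slack=4)
Line 3: ['green', 'happy', 'display'] (min_width=19, slack=1)
Line 4: ['code', 'umbrella', 'why'] (min_width=17, slack=3)
Line 5: ['leaf', 'algorithm', 'if'] (min_width=17, slack=3)

Answer: |clean word slow bee |
|  coffee orchestra  |
|green happy display |
| code umbrella why  |
| leaf algorithm if  |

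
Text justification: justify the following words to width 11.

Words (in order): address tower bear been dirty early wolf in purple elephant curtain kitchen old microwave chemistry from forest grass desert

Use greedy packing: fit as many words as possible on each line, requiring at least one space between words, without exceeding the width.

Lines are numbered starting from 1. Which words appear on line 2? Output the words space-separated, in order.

Line 1: ['address'] (min_width=7, slack=4)
Line 2: ['tower', 'bear'] (min_width=10, slack=1)
Line 3: ['been', 'dirty'] (min_width=10, slack=1)
Line 4: ['early', 'wolf'] (min_width=10, slack=1)
Line 5: ['in', 'purple'] (min_width=9, slack=2)
Line 6: ['elephant'] (min_width=8, slack=3)
Line 7: ['curtain'] (min_width=7, slack=4)
Line 8: ['kitchen', 'old'] (min_width=11, slack=0)
Line 9: ['microwave'] (min_width=9, slack=2)
Line 10: ['chemistry'] (min_width=9, slack=2)
Line 11: ['from', 'forest'] (min_width=11, slack=0)
Line 12: ['grass'] (min_width=5, slack=6)
Line 13: ['desert'] (min_width=6, slack=5)

Answer: tower bear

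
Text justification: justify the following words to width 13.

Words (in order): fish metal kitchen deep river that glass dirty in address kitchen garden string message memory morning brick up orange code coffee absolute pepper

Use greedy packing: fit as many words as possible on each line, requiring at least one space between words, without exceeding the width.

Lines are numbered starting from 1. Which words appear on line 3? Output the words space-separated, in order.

Line 1: ['fish', 'metal'] (min_width=10, slack=3)
Line 2: ['kitchen', 'deep'] (min_width=12, slack=1)
Line 3: ['river', 'that'] (min_width=10, slack=3)
Line 4: ['glass', 'dirty'] (min_width=11, slack=2)
Line 5: ['in', 'address'] (min_width=10, slack=3)
Line 6: ['kitchen'] (min_width=7, slack=6)
Line 7: ['garden', 'string'] (min_width=13, slack=0)
Line 8: ['message'] (min_width=7, slack=6)
Line 9: ['memory'] (min_width=6, slack=7)
Line 10: ['morning', 'brick'] (min_width=13, slack=0)
Line 11: ['up', 'orange'] (min_width=9, slack=4)
Line 12: ['code', 'coffee'] (min_width=11, slack=2)
Line 13: ['absolute'] (min_width=8, slack=5)
Line 14: ['pepper'] (min_width=6, slack=7)

Answer: river that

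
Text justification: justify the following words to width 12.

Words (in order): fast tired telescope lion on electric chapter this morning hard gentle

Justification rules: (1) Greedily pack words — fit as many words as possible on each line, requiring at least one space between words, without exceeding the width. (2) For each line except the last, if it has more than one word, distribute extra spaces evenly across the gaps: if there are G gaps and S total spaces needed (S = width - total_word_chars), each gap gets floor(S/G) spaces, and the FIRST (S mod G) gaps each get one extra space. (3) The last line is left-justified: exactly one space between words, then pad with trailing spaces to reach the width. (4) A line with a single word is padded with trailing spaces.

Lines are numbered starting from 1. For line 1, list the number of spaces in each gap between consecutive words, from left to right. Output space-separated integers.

Line 1: ['fast', 'tired'] (min_width=10, slack=2)
Line 2: ['telescope'] (min_width=9, slack=3)
Line 3: ['lion', 'on'] (min_width=7, slack=5)
Line 4: ['electric'] (min_width=8, slack=4)
Line 5: ['chapter', 'this'] (min_width=12, slack=0)
Line 6: ['morning', 'hard'] (min_width=12, slack=0)
Line 7: ['gentle'] (min_width=6, slack=6)

Answer: 3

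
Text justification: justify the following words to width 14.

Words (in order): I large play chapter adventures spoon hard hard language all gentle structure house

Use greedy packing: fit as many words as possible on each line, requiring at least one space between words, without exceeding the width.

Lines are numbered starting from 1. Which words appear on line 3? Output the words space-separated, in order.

Answer: adventures

Derivation:
Line 1: ['I', 'large', 'play'] (min_width=12, slack=2)
Line 2: ['chapter'] (min_width=7, slack=7)
Line 3: ['adventures'] (min_width=10, slack=4)
Line 4: ['spoon', 'hard'] (min_width=10, slack=4)
Line 5: ['hard', 'language'] (min_width=13, slack=1)
Line 6: ['all', 'gentle'] (min_width=10, slack=4)
Line 7: ['structure'] (min_width=9, slack=5)
Line 8: ['house'] (min_width=5, slack=9)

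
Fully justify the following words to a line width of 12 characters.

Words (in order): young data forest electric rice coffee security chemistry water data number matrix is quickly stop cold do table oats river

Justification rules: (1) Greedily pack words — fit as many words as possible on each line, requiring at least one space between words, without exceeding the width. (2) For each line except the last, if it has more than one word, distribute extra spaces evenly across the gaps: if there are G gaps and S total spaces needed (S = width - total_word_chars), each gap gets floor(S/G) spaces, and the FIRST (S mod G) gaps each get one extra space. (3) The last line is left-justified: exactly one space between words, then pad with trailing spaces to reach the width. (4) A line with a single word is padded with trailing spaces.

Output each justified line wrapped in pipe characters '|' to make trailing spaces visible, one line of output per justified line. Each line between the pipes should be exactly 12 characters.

Line 1: ['young', 'data'] (min_width=10, slack=2)
Line 2: ['forest'] (min_width=6, slack=6)
Line 3: ['electric'] (min_width=8, slack=4)
Line 4: ['rice', 'coffee'] (min_width=11, slack=1)
Line 5: ['security'] (min_width=8, slack=4)
Line 6: ['chemistry'] (min_width=9, slack=3)
Line 7: ['water', 'data'] (min_width=10, slack=2)
Line 8: ['number'] (min_width=6, slack=6)
Line 9: ['matrix', 'is'] (min_width=9, slack=3)
Line 10: ['quickly', 'stop'] (min_width=12, slack=0)
Line 11: ['cold', 'do'] (min_width=7, slack=5)
Line 12: ['table', 'oats'] (min_width=10, slack=2)
Line 13: ['river'] (min_width=5, slack=7)

Answer: |young   data|
|forest      |
|electric    |
|rice  coffee|
|security    |
|chemistry   |
|water   data|
|number      |
|matrix    is|
|quickly stop|
|cold      do|
|table   oats|
|river       |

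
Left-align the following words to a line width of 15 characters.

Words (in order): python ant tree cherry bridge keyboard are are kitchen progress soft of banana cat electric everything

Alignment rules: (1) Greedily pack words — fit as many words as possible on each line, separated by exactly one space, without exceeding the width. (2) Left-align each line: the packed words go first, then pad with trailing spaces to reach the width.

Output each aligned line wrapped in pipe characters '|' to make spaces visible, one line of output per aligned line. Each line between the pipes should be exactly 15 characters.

Answer: |python ant tree|
|cherry bridge  |
|keyboard are   |
|are kitchen    |
|progress soft  |
|of banana cat  |
|electric       |
|everything     |

Derivation:
Line 1: ['python', 'ant', 'tree'] (min_width=15, slack=0)
Line 2: ['cherry', 'bridge'] (min_width=13, slack=2)
Line 3: ['keyboard', 'are'] (min_width=12, slack=3)
Line 4: ['are', 'kitchen'] (min_width=11, slack=4)
Line 5: ['progress', 'soft'] (min_width=13, slack=2)
Line 6: ['of', 'banana', 'cat'] (min_width=13, slack=2)
Line 7: ['electric'] (min_width=8, slack=7)
Line 8: ['everything'] (min_width=10, slack=5)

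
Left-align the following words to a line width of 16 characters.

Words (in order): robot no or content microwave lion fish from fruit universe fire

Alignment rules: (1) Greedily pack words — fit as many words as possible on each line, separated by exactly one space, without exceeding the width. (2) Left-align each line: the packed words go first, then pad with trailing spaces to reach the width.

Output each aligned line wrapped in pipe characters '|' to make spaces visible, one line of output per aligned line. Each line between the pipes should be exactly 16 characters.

Answer: |robot no or     |
|content         |
|microwave lion  |
|fish from fruit |
|universe fire   |

Derivation:
Line 1: ['robot', 'no', 'or'] (min_width=11, slack=5)
Line 2: ['content'] (min_width=7, slack=9)
Line 3: ['microwave', 'lion'] (min_width=14, slack=2)
Line 4: ['fish', 'from', 'fruit'] (min_width=15, slack=1)
Line 5: ['universe', 'fire'] (min_width=13, slack=3)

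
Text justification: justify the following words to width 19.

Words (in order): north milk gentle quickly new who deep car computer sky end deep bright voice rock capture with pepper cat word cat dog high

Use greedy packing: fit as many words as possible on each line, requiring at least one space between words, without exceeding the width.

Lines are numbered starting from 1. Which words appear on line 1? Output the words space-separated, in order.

Answer: north milk gentle

Derivation:
Line 1: ['north', 'milk', 'gentle'] (min_width=17, slack=2)
Line 2: ['quickly', 'new', 'who'] (min_width=15, slack=4)
Line 3: ['deep', 'car', 'computer'] (min_width=17, slack=2)
Line 4: ['sky', 'end', 'deep', 'bright'] (min_width=19, slack=0)
Line 5: ['voice', 'rock', 'capture'] (min_width=18, slack=1)
Line 6: ['with', 'pepper', 'cat'] (min_width=15, slack=4)
Line 7: ['word', 'cat', 'dog', 'high'] (min_width=17, slack=2)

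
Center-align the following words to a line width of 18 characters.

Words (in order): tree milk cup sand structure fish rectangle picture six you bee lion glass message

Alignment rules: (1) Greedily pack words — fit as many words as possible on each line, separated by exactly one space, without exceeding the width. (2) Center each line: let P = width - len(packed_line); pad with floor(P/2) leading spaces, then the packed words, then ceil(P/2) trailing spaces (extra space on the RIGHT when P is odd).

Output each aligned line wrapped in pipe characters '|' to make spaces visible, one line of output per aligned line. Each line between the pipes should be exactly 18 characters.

Line 1: ['tree', 'milk', 'cup', 'sand'] (min_width=18, slack=0)
Line 2: ['structure', 'fish'] (min_width=14, slack=4)
Line 3: ['rectangle', 'picture'] (min_width=17, slack=1)
Line 4: ['six', 'you', 'bee', 'lion'] (min_width=16, slack=2)
Line 5: ['glass', 'message'] (min_width=13, slack=5)

Answer: |tree milk cup sand|
|  structure fish  |
|rectangle picture |
| six you bee lion |
|  glass message   |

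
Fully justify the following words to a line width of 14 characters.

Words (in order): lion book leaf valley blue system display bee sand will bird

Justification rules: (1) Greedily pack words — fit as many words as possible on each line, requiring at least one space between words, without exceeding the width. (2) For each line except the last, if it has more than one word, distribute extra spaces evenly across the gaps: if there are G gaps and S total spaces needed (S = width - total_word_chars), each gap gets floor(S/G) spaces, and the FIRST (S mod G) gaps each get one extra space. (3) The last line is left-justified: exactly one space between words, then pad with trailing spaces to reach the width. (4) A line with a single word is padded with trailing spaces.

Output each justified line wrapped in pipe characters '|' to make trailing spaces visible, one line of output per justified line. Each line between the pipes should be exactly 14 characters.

Answer: |lion book leaf|
|valley    blue|
|system display|
|bee  sand will|
|bird          |

Derivation:
Line 1: ['lion', 'book', 'leaf'] (min_width=14, slack=0)
Line 2: ['valley', 'blue'] (min_width=11, slack=3)
Line 3: ['system', 'display'] (min_width=14, slack=0)
Line 4: ['bee', 'sand', 'will'] (min_width=13, slack=1)
Line 5: ['bird'] (min_width=4, slack=10)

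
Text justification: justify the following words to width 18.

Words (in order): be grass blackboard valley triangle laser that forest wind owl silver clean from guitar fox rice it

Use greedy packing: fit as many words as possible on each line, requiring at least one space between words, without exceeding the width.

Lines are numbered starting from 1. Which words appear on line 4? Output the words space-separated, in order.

Line 1: ['be', 'grass'] (min_width=8, slack=10)
Line 2: ['blackboard', 'valley'] (min_width=17, slack=1)
Line 3: ['triangle', 'laser'] (min_width=14, slack=4)
Line 4: ['that', 'forest', 'wind'] (min_width=16, slack=2)
Line 5: ['owl', 'silver', 'clean'] (min_width=16, slack=2)
Line 6: ['from', 'guitar', 'fox'] (min_width=15, slack=3)
Line 7: ['rice', 'it'] (min_width=7, slack=11)

Answer: that forest wind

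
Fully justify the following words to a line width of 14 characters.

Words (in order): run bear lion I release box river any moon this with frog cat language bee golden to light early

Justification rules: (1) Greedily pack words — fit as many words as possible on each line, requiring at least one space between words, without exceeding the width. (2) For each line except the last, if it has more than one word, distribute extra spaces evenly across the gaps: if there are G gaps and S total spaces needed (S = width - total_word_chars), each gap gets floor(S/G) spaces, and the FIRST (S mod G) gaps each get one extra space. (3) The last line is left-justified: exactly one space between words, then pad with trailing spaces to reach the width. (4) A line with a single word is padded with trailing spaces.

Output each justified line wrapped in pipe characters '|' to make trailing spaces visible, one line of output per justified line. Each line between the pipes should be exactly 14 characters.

Line 1: ['run', 'bear', 'lion'] (min_width=13, slack=1)
Line 2: ['I', 'release', 'box'] (min_width=13, slack=1)
Line 3: ['river', 'any', 'moon'] (min_width=14, slack=0)
Line 4: ['this', 'with', 'frog'] (min_width=14, slack=0)
Line 5: ['cat', 'language'] (min_width=12, slack=2)
Line 6: ['bee', 'golden', 'to'] (min_width=13, slack=1)
Line 7: ['light', 'early'] (min_width=11, slack=3)

Answer: |run  bear lion|
|I  release box|
|river any moon|
|this with frog|
|cat   language|
|bee  golden to|
|light early   |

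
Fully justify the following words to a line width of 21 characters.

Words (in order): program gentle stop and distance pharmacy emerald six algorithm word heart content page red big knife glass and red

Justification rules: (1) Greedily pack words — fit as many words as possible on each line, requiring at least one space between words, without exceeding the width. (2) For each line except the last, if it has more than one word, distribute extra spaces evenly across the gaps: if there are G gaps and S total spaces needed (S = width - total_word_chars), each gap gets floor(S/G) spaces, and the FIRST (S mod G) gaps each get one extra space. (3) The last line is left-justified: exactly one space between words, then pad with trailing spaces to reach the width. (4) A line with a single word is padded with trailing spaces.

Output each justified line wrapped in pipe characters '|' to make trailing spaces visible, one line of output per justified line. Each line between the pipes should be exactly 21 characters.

Answer: |program  gentle  stop|
|and distance pharmacy|
|emerald six algorithm|
|word   heart  content|
|page  red  big  knife|
|glass and red        |

Derivation:
Line 1: ['program', 'gentle', 'stop'] (min_width=19, slack=2)
Line 2: ['and', 'distance', 'pharmacy'] (min_width=21, slack=0)
Line 3: ['emerald', 'six', 'algorithm'] (min_width=21, slack=0)
Line 4: ['word', 'heart', 'content'] (min_width=18, slack=3)
Line 5: ['page', 'red', 'big', 'knife'] (min_width=18, slack=3)
Line 6: ['glass', 'and', 'red'] (min_width=13, slack=8)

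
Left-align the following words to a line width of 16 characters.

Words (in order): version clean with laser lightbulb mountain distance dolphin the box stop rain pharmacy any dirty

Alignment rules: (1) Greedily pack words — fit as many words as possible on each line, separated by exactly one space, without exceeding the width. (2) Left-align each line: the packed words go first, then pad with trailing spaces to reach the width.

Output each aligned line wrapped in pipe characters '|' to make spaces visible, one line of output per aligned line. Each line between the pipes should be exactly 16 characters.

Line 1: ['version', 'clean'] (min_width=13, slack=3)
Line 2: ['with', 'laser'] (min_width=10, slack=6)
Line 3: ['lightbulb'] (min_width=9, slack=7)
Line 4: ['mountain'] (min_width=8, slack=8)
Line 5: ['distance', 'dolphin'] (min_width=16, slack=0)
Line 6: ['the', 'box', 'stop'] (min_width=12, slack=4)
Line 7: ['rain', 'pharmacy'] (min_width=13, slack=3)
Line 8: ['any', 'dirty'] (min_width=9, slack=7)

Answer: |version clean   |
|with laser      |
|lightbulb       |
|mountain        |
|distance dolphin|
|the box stop    |
|rain pharmacy   |
|any dirty       |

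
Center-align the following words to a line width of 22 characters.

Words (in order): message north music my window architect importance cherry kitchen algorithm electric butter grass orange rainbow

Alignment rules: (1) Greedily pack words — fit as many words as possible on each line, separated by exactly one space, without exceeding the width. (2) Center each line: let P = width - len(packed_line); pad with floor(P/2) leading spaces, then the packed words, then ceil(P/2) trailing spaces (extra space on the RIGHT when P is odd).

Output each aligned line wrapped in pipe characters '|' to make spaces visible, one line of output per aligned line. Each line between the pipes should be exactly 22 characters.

Line 1: ['message', 'north', 'music', 'my'] (min_width=22, slack=0)
Line 2: ['window', 'architect'] (min_width=16, slack=6)
Line 3: ['importance', 'cherry'] (min_width=17, slack=5)
Line 4: ['kitchen', 'algorithm'] (min_width=17, slack=5)
Line 5: ['electric', 'butter', 'grass'] (min_width=21, slack=1)
Line 6: ['orange', 'rainbow'] (min_width=14, slack=8)

Answer: |message north music my|
|   window architect   |
|  importance cherry   |
|  kitchen algorithm   |
|electric butter grass |
|    orange rainbow    |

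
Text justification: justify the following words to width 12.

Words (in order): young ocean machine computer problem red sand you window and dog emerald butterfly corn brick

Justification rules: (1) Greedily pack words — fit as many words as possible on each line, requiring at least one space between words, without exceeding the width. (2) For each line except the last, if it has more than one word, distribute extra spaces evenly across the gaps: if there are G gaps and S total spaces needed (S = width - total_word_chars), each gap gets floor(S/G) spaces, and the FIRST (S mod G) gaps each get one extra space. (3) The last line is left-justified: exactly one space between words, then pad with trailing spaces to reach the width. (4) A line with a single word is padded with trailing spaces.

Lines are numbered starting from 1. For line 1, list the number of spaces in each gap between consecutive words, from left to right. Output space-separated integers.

Line 1: ['young', 'ocean'] (min_width=11, slack=1)
Line 2: ['machine'] (min_width=7, slack=5)
Line 3: ['computer'] (min_width=8, slack=4)
Line 4: ['problem', 'red'] (min_width=11, slack=1)
Line 5: ['sand', 'you'] (min_width=8, slack=4)
Line 6: ['window', 'and'] (min_width=10, slack=2)
Line 7: ['dog', 'emerald'] (min_width=11, slack=1)
Line 8: ['butterfly'] (min_width=9, slack=3)
Line 9: ['corn', 'brick'] (min_width=10, slack=2)

Answer: 2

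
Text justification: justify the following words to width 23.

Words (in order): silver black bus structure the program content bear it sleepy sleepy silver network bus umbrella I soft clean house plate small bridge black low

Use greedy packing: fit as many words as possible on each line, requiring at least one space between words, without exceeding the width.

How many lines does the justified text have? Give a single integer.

Line 1: ['silver', 'black', 'bus'] (min_width=16, slack=7)
Line 2: ['structure', 'the', 'program'] (min_width=21, slack=2)
Line 3: ['content', 'bear', 'it', 'sleepy'] (min_width=22, slack=1)
Line 4: ['sleepy', 'silver', 'network'] (min_width=21, slack=2)
Line 5: ['bus', 'umbrella', 'I', 'soft'] (min_width=19, slack=4)
Line 6: ['clean', 'house', 'plate', 'small'] (min_width=23, slack=0)
Line 7: ['bridge', 'black', 'low'] (min_width=16, slack=7)
Total lines: 7

Answer: 7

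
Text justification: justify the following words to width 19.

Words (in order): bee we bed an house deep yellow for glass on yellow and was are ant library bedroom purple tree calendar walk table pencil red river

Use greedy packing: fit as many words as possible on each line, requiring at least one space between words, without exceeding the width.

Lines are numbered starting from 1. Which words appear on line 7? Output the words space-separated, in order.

Line 1: ['bee', 'we', 'bed', 'an', 'house'] (min_width=19, slack=0)
Line 2: ['deep', 'yellow', 'for'] (min_width=15, slack=4)
Line 3: ['glass', 'on', 'yellow', 'and'] (min_width=19, slack=0)
Line 4: ['was', 'are', 'ant', 'library'] (min_width=19, slack=0)
Line 5: ['bedroom', 'purple', 'tree'] (min_width=19, slack=0)
Line 6: ['calendar', 'walk', 'table'] (min_width=19, slack=0)
Line 7: ['pencil', 'red', 'river'] (min_width=16, slack=3)

Answer: pencil red river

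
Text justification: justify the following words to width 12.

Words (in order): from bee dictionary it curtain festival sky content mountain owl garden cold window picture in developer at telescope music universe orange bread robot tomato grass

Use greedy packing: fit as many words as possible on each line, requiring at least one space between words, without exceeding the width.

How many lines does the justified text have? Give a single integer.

Line 1: ['from', 'bee'] (min_width=8, slack=4)
Line 2: ['dictionary'] (min_width=10, slack=2)
Line 3: ['it', 'curtain'] (min_width=10, slack=2)
Line 4: ['festival', 'sky'] (min_width=12, slack=0)
Line 5: ['content'] (min_width=7, slack=5)
Line 6: ['mountain', 'owl'] (min_width=12, slack=0)
Line 7: ['garden', 'cold'] (min_width=11, slack=1)
Line 8: ['window'] (min_width=6, slack=6)
Line 9: ['picture', 'in'] (min_width=10, slack=2)
Line 10: ['developer', 'at'] (min_width=12, slack=0)
Line 11: ['telescope'] (min_width=9, slack=3)
Line 12: ['music'] (min_width=5, slack=7)
Line 13: ['universe'] (min_width=8, slack=4)
Line 14: ['orange', 'bread'] (min_width=12, slack=0)
Line 15: ['robot', 'tomato'] (min_width=12, slack=0)
Line 16: ['grass'] (min_width=5, slack=7)
Total lines: 16

Answer: 16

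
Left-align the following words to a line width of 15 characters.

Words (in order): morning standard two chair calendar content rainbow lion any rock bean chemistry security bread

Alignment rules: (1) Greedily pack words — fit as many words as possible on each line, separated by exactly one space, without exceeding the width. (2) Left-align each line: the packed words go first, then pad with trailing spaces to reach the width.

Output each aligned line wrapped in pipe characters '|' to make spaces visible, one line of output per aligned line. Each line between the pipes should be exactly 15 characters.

Answer: |morning        |
|standard two   |
|chair calendar |
|content rainbow|
|lion any rock  |
|bean chemistry |
|security bread |

Derivation:
Line 1: ['morning'] (min_width=7, slack=8)
Line 2: ['standard', 'two'] (min_width=12, slack=3)
Line 3: ['chair', 'calendar'] (min_width=14, slack=1)
Line 4: ['content', 'rainbow'] (min_width=15, slack=0)
Line 5: ['lion', 'any', 'rock'] (min_width=13, slack=2)
Line 6: ['bean', 'chemistry'] (min_width=14, slack=1)
Line 7: ['security', 'bread'] (min_width=14, slack=1)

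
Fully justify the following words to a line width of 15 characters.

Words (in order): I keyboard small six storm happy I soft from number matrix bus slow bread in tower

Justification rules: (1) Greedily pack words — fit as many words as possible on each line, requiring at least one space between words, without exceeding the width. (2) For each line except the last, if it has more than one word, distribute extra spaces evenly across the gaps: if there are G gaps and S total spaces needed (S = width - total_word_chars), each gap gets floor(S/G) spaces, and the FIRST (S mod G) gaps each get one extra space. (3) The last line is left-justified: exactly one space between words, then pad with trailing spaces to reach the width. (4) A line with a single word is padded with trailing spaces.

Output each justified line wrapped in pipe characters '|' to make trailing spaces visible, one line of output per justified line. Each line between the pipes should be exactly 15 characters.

Answer: |I      keyboard|
|small six storm|
|happy   I  soft|
|from     number|
|matrix bus slow|
|bread in tower |

Derivation:
Line 1: ['I', 'keyboard'] (min_width=10, slack=5)
Line 2: ['small', 'six', 'storm'] (min_width=15, slack=0)
Line 3: ['happy', 'I', 'soft'] (min_width=12, slack=3)
Line 4: ['from', 'number'] (min_width=11, slack=4)
Line 5: ['matrix', 'bus', 'slow'] (min_width=15, slack=0)
Line 6: ['bread', 'in', 'tower'] (min_width=14, slack=1)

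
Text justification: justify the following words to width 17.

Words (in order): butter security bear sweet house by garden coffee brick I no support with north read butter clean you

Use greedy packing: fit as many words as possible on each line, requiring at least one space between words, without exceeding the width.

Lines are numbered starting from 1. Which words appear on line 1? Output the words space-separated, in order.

Answer: butter security

Derivation:
Line 1: ['butter', 'security'] (min_width=15, slack=2)
Line 2: ['bear', 'sweet', 'house'] (min_width=16, slack=1)
Line 3: ['by', 'garden', 'coffee'] (min_width=16, slack=1)
Line 4: ['brick', 'I', 'no'] (min_width=10, slack=7)
Line 5: ['support', 'with'] (min_width=12, slack=5)
Line 6: ['north', 'read', 'butter'] (min_width=17, slack=0)
Line 7: ['clean', 'you'] (min_width=9, slack=8)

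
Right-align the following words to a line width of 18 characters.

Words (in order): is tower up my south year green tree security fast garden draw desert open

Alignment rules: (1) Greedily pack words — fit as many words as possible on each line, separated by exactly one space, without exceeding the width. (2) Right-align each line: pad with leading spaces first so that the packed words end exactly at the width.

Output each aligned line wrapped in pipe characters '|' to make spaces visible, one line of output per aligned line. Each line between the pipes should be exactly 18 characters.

Line 1: ['is', 'tower', 'up', 'my'] (min_width=14, slack=4)
Line 2: ['south', 'year', 'green'] (min_width=16, slack=2)
Line 3: ['tree', 'security', 'fast'] (min_width=18, slack=0)
Line 4: ['garden', 'draw', 'desert'] (min_width=18, slack=0)
Line 5: ['open'] (min_width=4, slack=14)

Answer: |    is tower up my|
|  south year green|
|tree security fast|
|garden draw desert|
|              open|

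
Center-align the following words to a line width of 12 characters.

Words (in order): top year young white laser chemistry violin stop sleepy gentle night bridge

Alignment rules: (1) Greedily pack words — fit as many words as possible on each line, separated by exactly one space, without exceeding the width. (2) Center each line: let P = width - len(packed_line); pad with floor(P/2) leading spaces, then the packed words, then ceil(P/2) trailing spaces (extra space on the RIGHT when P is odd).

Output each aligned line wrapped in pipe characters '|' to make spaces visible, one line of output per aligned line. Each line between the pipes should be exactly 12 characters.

Line 1: ['top', 'year'] (min_width=8, slack=4)
Line 2: ['young', 'white'] (min_width=11, slack=1)
Line 3: ['laser'] (min_width=5, slack=7)
Line 4: ['chemistry'] (min_width=9, slack=3)
Line 5: ['violin', 'stop'] (min_width=11, slack=1)
Line 6: ['sleepy'] (min_width=6, slack=6)
Line 7: ['gentle', 'night'] (min_width=12, slack=0)
Line 8: ['bridge'] (min_width=6, slack=6)

Answer: |  top year  |
|young white |
|   laser    |
| chemistry  |
|violin stop |
|   sleepy   |
|gentle night|
|   bridge   |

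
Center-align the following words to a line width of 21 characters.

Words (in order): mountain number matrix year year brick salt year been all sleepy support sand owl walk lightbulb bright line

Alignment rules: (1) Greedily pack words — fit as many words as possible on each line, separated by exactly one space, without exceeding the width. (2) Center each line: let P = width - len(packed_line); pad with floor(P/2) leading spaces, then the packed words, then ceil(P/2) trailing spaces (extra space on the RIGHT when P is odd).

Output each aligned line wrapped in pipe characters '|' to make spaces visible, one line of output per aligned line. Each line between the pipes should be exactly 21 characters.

Line 1: ['mountain', 'number'] (min_width=15, slack=6)
Line 2: ['matrix', 'year', 'year'] (min_width=16, slack=5)
Line 3: ['brick', 'salt', 'year', 'been'] (min_width=20, slack=1)
Line 4: ['all', 'sleepy', 'support'] (min_width=18, slack=3)
Line 5: ['sand', 'owl', 'walk'] (min_width=13, slack=8)
Line 6: ['lightbulb', 'bright', 'line'] (min_width=21, slack=0)

Answer: |   mountain number   |
|  matrix year year   |
|brick salt year been |
| all sleepy support  |
|    sand owl walk    |
|lightbulb bright line|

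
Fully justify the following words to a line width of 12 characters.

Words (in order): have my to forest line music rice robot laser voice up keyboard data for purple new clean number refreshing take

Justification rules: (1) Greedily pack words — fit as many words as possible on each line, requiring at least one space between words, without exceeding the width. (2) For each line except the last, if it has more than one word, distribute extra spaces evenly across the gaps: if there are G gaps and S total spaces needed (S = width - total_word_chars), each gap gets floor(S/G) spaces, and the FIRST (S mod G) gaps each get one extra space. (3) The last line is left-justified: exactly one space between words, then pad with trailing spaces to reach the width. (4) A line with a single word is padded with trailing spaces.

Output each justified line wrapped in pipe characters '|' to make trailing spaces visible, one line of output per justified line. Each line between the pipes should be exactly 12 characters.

Answer: |have  my  to|
|forest  line|
|music   rice|
|robot  laser|
|voice     up|
|keyboard    |
|data     for|
|purple   new|
|clean number|
|refreshing  |
|take        |

Derivation:
Line 1: ['have', 'my', 'to'] (min_width=10, slack=2)
Line 2: ['forest', 'line'] (min_width=11, slack=1)
Line 3: ['music', 'rice'] (min_width=10, slack=2)
Line 4: ['robot', 'laser'] (min_width=11, slack=1)
Line 5: ['voice', 'up'] (min_width=8, slack=4)
Line 6: ['keyboard'] (min_width=8, slack=4)
Line 7: ['data', 'for'] (min_width=8, slack=4)
Line 8: ['purple', 'new'] (min_width=10, slack=2)
Line 9: ['clean', 'number'] (min_width=12, slack=0)
Line 10: ['refreshing'] (min_width=10, slack=2)
Line 11: ['take'] (min_width=4, slack=8)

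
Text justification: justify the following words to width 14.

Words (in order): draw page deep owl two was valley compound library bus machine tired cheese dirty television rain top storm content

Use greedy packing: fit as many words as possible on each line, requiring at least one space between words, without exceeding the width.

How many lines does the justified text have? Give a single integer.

Line 1: ['draw', 'page', 'deep'] (min_width=14, slack=0)
Line 2: ['owl', 'two', 'was'] (min_width=11, slack=3)
Line 3: ['valley'] (min_width=6, slack=8)
Line 4: ['compound'] (min_width=8, slack=6)
Line 5: ['library', 'bus'] (min_width=11, slack=3)
Line 6: ['machine', 'tired'] (min_width=13, slack=1)
Line 7: ['cheese', 'dirty'] (min_width=12, slack=2)
Line 8: ['television'] (min_width=10, slack=4)
Line 9: ['rain', 'top', 'storm'] (min_width=14, slack=0)
Line 10: ['content'] (min_width=7, slack=7)
Total lines: 10

Answer: 10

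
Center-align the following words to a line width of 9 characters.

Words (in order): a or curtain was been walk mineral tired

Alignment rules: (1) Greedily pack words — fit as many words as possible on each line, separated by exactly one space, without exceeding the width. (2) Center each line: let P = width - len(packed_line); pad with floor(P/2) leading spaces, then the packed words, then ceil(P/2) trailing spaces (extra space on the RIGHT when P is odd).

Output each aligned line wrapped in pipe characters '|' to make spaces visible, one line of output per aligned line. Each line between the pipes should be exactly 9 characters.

Line 1: ['a', 'or'] (min_width=4, slack=5)
Line 2: ['curtain'] (min_width=7, slack=2)
Line 3: ['was', 'been'] (min_width=8, slack=1)
Line 4: ['walk'] (min_width=4, slack=5)
Line 5: ['mineral'] (min_width=7, slack=2)
Line 6: ['tired'] (min_width=5, slack=4)

Answer: |  a or   |
| curtain |
|was been |
|  walk   |
| mineral |
|  tired  |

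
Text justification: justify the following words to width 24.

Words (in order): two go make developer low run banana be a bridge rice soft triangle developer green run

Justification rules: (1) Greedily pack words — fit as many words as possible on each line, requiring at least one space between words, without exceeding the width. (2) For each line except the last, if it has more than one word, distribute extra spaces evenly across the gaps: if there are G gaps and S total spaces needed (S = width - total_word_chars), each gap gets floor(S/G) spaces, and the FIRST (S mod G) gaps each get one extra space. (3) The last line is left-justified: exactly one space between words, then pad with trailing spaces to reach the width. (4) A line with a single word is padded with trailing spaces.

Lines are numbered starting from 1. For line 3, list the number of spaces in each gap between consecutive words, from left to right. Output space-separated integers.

Answer: 5 5

Derivation:
Line 1: ['two', 'go', 'make', 'developer'] (min_width=21, slack=3)
Line 2: ['low', 'run', 'banana', 'be', 'a'] (min_width=19, slack=5)
Line 3: ['bridge', 'rice', 'soft'] (min_width=16, slack=8)
Line 4: ['triangle', 'developer', 'green'] (min_width=24, slack=0)
Line 5: ['run'] (min_width=3, slack=21)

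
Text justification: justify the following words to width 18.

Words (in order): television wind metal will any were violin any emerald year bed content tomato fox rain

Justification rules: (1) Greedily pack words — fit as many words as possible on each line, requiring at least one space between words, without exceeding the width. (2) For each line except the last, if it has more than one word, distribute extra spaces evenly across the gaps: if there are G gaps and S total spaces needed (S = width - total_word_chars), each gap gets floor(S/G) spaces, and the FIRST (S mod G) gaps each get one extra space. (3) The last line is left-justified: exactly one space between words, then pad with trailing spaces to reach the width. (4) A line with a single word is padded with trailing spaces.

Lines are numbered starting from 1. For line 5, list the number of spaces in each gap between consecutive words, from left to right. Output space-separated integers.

Line 1: ['television', 'wind'] (min_width=15, slack=3)
Line 2: ['metal', 'will', 'any'] (min_width=14, slack=4)
Line 3: ['were', 'violin', 'any'] (min_width=15, slack=3)
Line 4: ['emerald', 'year', 'bed'] (min_width=16, slack=2)
Line 5: ['content', 'tomato', 'fox'] (min_width=18, slack=0)
Line 6: ['rain'] (min_width=4, slack=14)

Answer: 1 1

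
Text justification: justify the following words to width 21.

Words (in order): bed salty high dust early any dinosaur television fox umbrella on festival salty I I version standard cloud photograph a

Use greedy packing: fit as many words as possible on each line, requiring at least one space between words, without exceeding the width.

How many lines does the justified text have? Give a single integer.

Line 1: ['bed', 'salty', 'high', 'dust'] (min_width=19, slack=2)
Line 2: ['early', 'any', 'dinosaur'] (min_width=18, slack=3)
Line 3: ['television', 'fox'] (min_width=14, slack=7)
Line 4: ['umbrella', 'on', 'festival'] (min_width=20, slack=1)
Line 5: ['salty', 'I', 'I', 'version'] (min_width=17, slack=4)
Line 6: ['standard', 'cloud'] (min_width=14, slack=7)
Line 7: ['photograph', 'a'] (min_width=12, slack=9)
Total lines: 7

Answer: 7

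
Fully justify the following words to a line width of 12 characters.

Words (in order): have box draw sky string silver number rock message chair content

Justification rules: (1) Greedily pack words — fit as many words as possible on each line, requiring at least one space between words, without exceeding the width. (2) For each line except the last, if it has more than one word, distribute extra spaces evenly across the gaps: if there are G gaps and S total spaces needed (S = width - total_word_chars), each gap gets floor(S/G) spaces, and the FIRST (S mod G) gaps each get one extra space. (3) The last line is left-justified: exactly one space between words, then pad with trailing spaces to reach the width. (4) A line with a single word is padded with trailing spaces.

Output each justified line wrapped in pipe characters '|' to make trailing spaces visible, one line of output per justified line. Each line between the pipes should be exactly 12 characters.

Line 1: ['have', 'box'] (min_width=8, slack=4)
Line 2: ['draw', 'sky'] (min_width=8, slack=4)
Line 3: ['string'] (min_width=6, slack=6)
Line 4: ['silver'] (min_width=6, slack=6)
Line 5: ['number', 'rock'] (min_width=11, slack=1)
Line 6: ['message'] (min_width=7, slack=5)
Line 7: ['chair'] (min_width=5, slack=7)
Line 8: ['content'] (min_width=7, slack=5)

Answer: |have     box|
|draw     sky|
|string      |
|silver      |
|number  rock|
|message     |
|chair       |
|content     |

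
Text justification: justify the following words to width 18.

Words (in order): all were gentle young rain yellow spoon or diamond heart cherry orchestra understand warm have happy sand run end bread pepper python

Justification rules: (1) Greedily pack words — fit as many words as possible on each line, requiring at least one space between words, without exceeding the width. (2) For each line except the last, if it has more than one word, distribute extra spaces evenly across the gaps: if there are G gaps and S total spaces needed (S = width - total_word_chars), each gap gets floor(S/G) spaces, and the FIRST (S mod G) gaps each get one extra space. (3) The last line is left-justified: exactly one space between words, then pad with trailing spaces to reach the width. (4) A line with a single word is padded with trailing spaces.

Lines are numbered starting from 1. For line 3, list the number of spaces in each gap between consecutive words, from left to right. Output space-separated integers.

Answer: 2 2

Derivation:
Line 1: ['all', 'were', 'gentle'] (min_width=15, slack=3)
Line 2: ['young', 'rain', 'yellow'] (min_width=17, slack=1)
Line 3: ['spoon', 'or', 'diamond'] (min_width=16, slack=2)
Line 4: ['heart', 'cherry'] (min_width=12, slack=6)
Line 5: ['orchestra'] (min_width=9, slack=9)
Line 6: ['understand', 'warm'] (min_width=15, slack=3)
Line 7: ['have', 'happy', 'sand'] (min_width=15, slack=3)
Line 8: ['run', 'end', 'bread'] (min_width=13, slack=5)
Line 9: ['pepper', 'python'] (min_width=13, slack=5)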